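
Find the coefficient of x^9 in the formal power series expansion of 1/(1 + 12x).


Write 1/(1 + c x) = 1/(1 - (-c) x) and apply the geometric-series identity
1/(1 - y) = sum_{k>=0} y^k to get 1/(1 + c x) = sum_{k>=0} (-c)^k x^k.
So the coefficient of x^k is (-c)^k = (-1)^k * c^k.
Here c = 12 and k = 9:
(-12)^9 = -1 * 5159780352 = -5159780352

-5159780352


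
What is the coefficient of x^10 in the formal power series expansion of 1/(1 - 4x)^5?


The general identity 1/(1 - c x)^r = sum_{k>=0} c^k C(k + r - 1, r - 1) x^k follows by substituting y = c x into 1/(1 - y)^r = sum_{k>=0} C(k + r - 1, r - 1) y^k.
For c = 4, r = 5, k = 10:
4^10 * C(14, 4) = 1048576 * 1001 = 1049624576.

1049624576


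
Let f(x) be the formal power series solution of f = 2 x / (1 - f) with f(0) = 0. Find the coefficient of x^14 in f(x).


Apply Lagrange inversion: f = 2 x * phi(f) with phi(t) = 1/(1 - t), so
[x^n] f = 2^n * (1/n) [t^(n-1)] phi(t)^n = 2^n * (1/n) [t^(n-1)] (1 - t)^(-n) = 2^n * (1/n) C(2n - 2, n - 1) = 2^n * C_{n-1}.
For n = 14: C_13 = C(26, 13) / 14 = 10400600/14 = 742900.
With the 2^14 = 16384 factor, the coefficient is 16384 * 742900 = 12171673600.

12171673600


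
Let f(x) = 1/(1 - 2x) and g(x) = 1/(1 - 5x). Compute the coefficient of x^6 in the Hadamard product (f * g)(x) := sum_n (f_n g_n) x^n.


f has coefficients f_k = 2^k and g has coefficients g_k = 5^k, so the Hadamard product has coefficient (f*g)_k = 2^k * 5^k = 10^k.
For k = 6: 10^6 = 1000000.

1000000


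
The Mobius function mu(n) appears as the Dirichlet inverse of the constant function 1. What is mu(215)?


215 = 5 * 43 (all distinct primes).
mu(215) = (-1)^2 = 1

1


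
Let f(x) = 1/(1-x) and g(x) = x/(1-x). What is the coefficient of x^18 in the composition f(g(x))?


First simplify the composition: f(g(x)) = 1/(1 - x/(1-x)) = (1-x)/((1-x) - x) = (1-x)/(1-2x).
Now extract the coefficient. Write (1-x)/(1-2x) = 1/(1-2x) - x/(1-2x).
The coefficient of x^n in 1/(1-2x) is 2^n, and in x/(1-2x) is 2^(n-1) (for n >= 1).
So the coefficient of x^18 is 2^18 - 2^17 = 262144 - 131072 = 131072.

131072


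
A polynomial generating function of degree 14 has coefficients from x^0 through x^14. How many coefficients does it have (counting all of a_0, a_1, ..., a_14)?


A polynomial of degree 14 takes the form a_0 + a_1 x + ... + a_14 x^14.
The number of coefficients is 14 + 1 = 15.

15


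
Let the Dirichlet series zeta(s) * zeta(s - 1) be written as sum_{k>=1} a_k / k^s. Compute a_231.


Convolution gives a_k = sum_{d | k} d * 1 = sum_{d | k} d = sigma(k), the sum of positive divisors of k.
For k = 231, the divisors are 1, 3, 7, 11, 21, 33, 77, 231, so
sigma(231) = 1 + 3 + 7 + 11 + 21 + 33 + 77 + 231 = 384.

384


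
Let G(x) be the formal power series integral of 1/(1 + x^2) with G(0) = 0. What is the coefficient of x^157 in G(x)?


1/(1 + x^2) = sum_{j>=0} (-1)^j x^(2j). Integrating termwise with G(0) = 0:
G(x) = sum_{j>=0} (-1)^j x^(2j+1) / (2j+1) = arctan(x).
Only odd powers are nonzero. For x^157 write 157 = 2*78 + 1, giving
(-1)^78 / 157 = 1/157 = 1/157.

1/157


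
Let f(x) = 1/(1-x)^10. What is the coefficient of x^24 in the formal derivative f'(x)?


Differentiate: d/dx [ 1/(1-x)^r ] = r / (1-x)^(r+1).
Here r = 10, so f'(x) = 10 / (1-x)^11.
The expansion of 1/(1-x)^(r+1) has coefficient of x^n equal to C(n+r, r).
So the coefficient of x^24 in f'(x) is
10 * C(34, 10) = 10 * 131128140 = 1311281400

1311281400


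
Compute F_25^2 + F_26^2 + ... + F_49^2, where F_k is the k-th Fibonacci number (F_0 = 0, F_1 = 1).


There is a standard identity sum_{k=0}^{N} F_k^2 = F_N * F_{N+1} (proved inductively from the telescoping relation F_k^2 = F_k F_{k+1} - F_{k-1} F_k). Then
sum_{k=25}^{49} F_k^2 = F_49 F_50 - F_24 F_25.
Computing: F_49 = 7778742049, F_50 = 12586269025, F_24 = 46368, F_25 = 75025.
Sum = 7778742049 * 12586269025 - 46368 * 75025 = 97905340101314973025.

97905340101314973025


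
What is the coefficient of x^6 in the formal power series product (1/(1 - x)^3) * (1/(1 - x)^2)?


Combine the factors: (1/(1 - x)^3) * (1/(1 - x)^2) = 1/(1 - x)^5.
Then use 1/(1 - x)^r = sum_{k>=0} C(k + r - 1, r - 1) x^k with r = 5 and k = 6:
C(10, 4) = 210.

210


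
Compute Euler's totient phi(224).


phi(n) counts integers in [1, n] coprime to n. Using the multiplicative formula phi(n) = n * prod_{p | n} (1 - 1/p):
224 = 2^5 * 7, so
phi(224) = 224 * (1 - 1/2) * (1 - 1/7) = 96.

96


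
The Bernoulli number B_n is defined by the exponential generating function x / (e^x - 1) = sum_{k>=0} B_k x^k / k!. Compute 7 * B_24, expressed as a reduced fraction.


Bernoulli numbers can also be computed recursively via B_0 = 1 and sum_{j=0}^{m} C(m+1, j) B_j = 0 for m >= 1. Odd-index Bernoulli numbers vanish for k >= 3.
Computing B_24 = -236364091/2730, so 7 * B_24 = 7 * -236364091/2730 = -236364091/390.

-236364091/390


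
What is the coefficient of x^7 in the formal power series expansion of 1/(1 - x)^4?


The negative binomial / multiset identity is
1/(1 - x)^r = sum_{k>=0} C(k + r - 1, r - 1) x^k.
Here r = 4 and k = 7, so the coefficient is
C(7 + 3, 3) = C(10, 3)
= 120

120


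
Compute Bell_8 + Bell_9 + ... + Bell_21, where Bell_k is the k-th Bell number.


Recall Bell_k counts set partitions of a k-set (with Bell_0 = 1 by convention).
Bell_8 through Bell_21: 4140, 21147, 115975, 678570, 4213597, 27644437, 190899322, 1382958545, 10480142147, 82864869804, 682076806159, 5832742205057, 51724158235372, 474869816156751
Sum = 4140 + 21147 + 115975 + 678570 + 4213597 + 27644437 + 190899322 + 1382958545 + 10480142147 + 82864869804 + 682076806159 + 5832742205057 + 51724158235372 + 474869816156751 = 533203744951023.

533203744951023


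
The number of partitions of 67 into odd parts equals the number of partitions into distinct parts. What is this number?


Computing partitions of 67 into odd parts (1, 3, 5, ...):
Using the generating function prod_{k>=0} 1/(1-x^(2k+1)),
the count is 22250

22250


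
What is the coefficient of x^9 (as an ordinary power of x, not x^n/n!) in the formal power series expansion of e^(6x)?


The exponential series is e^y = sum_{k>=0} y^k / k!. Substituting y = 6x gives
e^(6x) = sum_{k>=0} 6^k x^k / k!.
So the coefficient of x^n is a^n/n! with a = 6, n = 9:
6^9 / 9! = 10077696/362880 = 972/35

972/35


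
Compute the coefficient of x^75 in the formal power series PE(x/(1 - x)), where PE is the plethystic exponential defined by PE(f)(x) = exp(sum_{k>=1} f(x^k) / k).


For f(x) = x/(1 - x) we have
sum_{k>=1} f(x^k) / k = sum_{k>=1} (1/k) * x^k / (1 - x^k) = sum_{k, m >= 1} x^(k m) / k,
which after exponentiating simplifies to
PE(x/(1 - x)) = prod_{k>=1} 1 / (1 - x^k).
This is the generating function for the partition function p(n), so the coefficient of x^75 is p(75).
Computing p(75) by dynamic programming over parts 1, 2, ..., 75: p(75) = 8118264.

8118264


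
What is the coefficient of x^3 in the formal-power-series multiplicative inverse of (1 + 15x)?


The inverse is 1/(1 + 15x). Apply the geometric identity 1/(1 - y) = sum_{k>=0} y^k with y = -15x:
1/(1 + 15x) = sum_{k>=0} (-15)^k x^k.
So the coefficient of x^3 is (-15)^3 = -3375.

-3375


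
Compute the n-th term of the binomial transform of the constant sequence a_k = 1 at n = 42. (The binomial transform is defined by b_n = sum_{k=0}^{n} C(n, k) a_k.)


With a_k = 1 for all k, b_n = sum_{k=0}^{n} C(n, k) = 2^n by the binomial theorem.
For n = 42: 2^42 = 4398046511104.

4398046511104


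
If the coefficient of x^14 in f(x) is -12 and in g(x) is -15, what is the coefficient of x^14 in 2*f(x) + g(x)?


Scalar multiplication scales coefficients: 2 * -12 = -24.
Then add the g coefficient: -24 + -15
= -39

-39


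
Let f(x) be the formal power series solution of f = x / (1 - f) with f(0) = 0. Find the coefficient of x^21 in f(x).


Apply Lagrange inversion: f = x * phi(f) with phi(t) = 1/(1 - t), so
[x^n] f = (1/n) [t^(n-1)] phi(t)^n = (1/n) [t^(n-1)] (1 - t)^(-n) = (1/n) C(2n - 2, n - 1) = C_{n-1}.
For n = 21: C_20 = C(40, 20) / 21 = 137846528820/21 = 6564120420 = 6564120420.

6564120420


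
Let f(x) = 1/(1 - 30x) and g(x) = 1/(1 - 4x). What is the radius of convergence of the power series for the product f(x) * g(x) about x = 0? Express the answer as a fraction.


The radius of 1/(1 - 30x) is 1/30 (nearest singularity at x = 1/30), and the radius of 1/(1 - 4x) is 1/4.
The product f(x)*g(x) = 1/((1 - 30x)(1 - 4x)) has singularities at both 1/30 and 1/4, so its radius of convergence is the distance to the nearest one:
min(1/30, 1/4) = 1/30.

1/30


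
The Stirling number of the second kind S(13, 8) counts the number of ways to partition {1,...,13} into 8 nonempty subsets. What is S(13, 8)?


Using the explicit formula S(n,k) = (1/k!) sum_{j=0}^{k} (-1)^(k-j) C(k,j) j^n:
S(13, 8) = 1899612
Equivalently, S(n,k) is n! times the coefficient of x^n in the EGF (e^x - 1)^k / k!.

1899612


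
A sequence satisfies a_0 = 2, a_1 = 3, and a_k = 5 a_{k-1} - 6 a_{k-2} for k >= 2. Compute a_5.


The characteristic equation is t^2 - 5 t + 6 = 0, with roots r_1 = 3 and r_2 = 2 (so c_1 = r_1 + r_2, c_2 = -r_1 r_2 as required).
One can use the closed form a_n = A r_1^n + B r_2^n, but direct iteration is more reliable:
a_0 = 2, a_1 = 3, a_2 = 3, a_3 = -3, a_4 = -33, a_5 = -147.
So a_5 = -147.

-147


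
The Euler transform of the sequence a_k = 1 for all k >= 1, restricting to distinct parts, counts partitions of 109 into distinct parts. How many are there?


Partitions of 109 into distinct parts can be computed via generating function.
Product (1+x)(1+x^2)(1+x^3)...
The coefficient of x^109 = 927406

927406


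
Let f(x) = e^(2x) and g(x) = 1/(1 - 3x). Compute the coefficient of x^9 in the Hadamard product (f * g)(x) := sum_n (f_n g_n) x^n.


Expanding: f_k = 2^k/k! (from e^(2x)) and g_k = 3^k (from 1/(1 - 3x)). So the Hadamard coefficient (f * g)_k = 2^k 3^k / k! = (6)^k / k!.
For k = 9: 6^9/9! = 10077696/362880 = 972/35.

972/35


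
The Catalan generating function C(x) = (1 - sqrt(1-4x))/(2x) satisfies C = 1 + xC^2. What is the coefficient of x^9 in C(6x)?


Substituting x -> 6x scales the n-th coefficient by 6^n, so [x^9] C(6x) = 6^9 * C_9.
C_9 = C(2*9, 9)/(10) = 48620/10 = 4862.
So 6^9 * 4862 = 10077696 * 4862 = 48997757952.

48997757952


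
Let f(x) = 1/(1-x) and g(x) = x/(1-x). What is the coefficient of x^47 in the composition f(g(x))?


First simplify the composition: f(g(x)) = 1/(1 - x/(1-x)) = (1-x)/((1-x) - x) = (1-x)/(1-2x).
Now extract the coefficient. Write (1-x)/(1-2x) = 1/(1-2x) - x/(1-2x).
The coefficient of x^n in 1/(1-2x) is 2^n, and in x/(1-2x) is 2^(n-1) (for n >= 1).
So the coefficient of x^47 is 2^47 - 2^46 = 140737488355328 - 70368744177664 = 70368744177664.

70368744177664


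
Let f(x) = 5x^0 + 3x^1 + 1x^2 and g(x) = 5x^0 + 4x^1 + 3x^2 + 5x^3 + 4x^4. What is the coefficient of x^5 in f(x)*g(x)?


Cauchy product at x^5:
3*4 + 1*5
= 17

17


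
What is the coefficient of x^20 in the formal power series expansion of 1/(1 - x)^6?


The negative binomial / multiset identity is
1/(1 - x)^r = sum_{k>=0} C(k + r - 1, r - 1) x^k.
Here r = 6 and k = 20, so the coefficient is
C(20 + 5, 5) = C(25, 5)
= 53130

53130


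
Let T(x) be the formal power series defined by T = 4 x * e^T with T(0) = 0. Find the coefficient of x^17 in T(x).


Apply the Lagrange inversion formula: if T = 4 x * phi(T) with phi(t) = e^t, then
[x^n] T = 4^n * (1/n) [t^(n-1)] phi(t)^n = 4^n * (1/n) [t^(n-1)] e^(n t) = 4^n * (1/n) * n^(n-1) / (n-1)! = 4^n * n^(n-1) / n!.
When c = 1 this is the Cayley count of rooted labeled trees on n vertices, divided by n!.
For n = 17: 4^17 * 17^16 / 17! = 17179869184 * 48661191875666868481/355687428096000 = 1500734056829978302480384/638512875.

1500734056829978302480384/638512875


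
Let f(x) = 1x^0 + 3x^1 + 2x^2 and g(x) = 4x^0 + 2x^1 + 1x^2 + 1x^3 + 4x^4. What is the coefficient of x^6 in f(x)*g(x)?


Cauchy product at x^6:
2*4
= 8

8


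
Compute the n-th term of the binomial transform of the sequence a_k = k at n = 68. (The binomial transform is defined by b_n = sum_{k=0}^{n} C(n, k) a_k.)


With a_k = k, b_n = sum_{k=0}^{n} C(n, k) k. Using k * C(n, k) = n * C(n-1, k-1) gives b_n = n * sum_{k>=1} C(n-1, k-1) = n * 2^(n-1).
For n = 68: 68 * 2^67 = 68 * 147573952589676412928 = 10035028776097996079104.

10035028776097996079104


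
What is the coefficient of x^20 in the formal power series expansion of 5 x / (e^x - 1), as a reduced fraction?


The exponential generating function for Bernoulli numbers is
x / (e^x - 1) = sum_{k>=0} B_k x^k / k!.
So the coefficient of x^20 in 5 x / (e^x - 1) is 5 B_20 / 20!.
Computing: B_20 = -174611/330, 20! = 2432902008176640000, giving
5 * -174611/330 / 2432902008176640000 = -174611/160571532539658240000.

-174611/160571532539658240000


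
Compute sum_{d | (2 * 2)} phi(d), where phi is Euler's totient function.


First, 2 * 2 = 4. One classical identity is sum_{d | n} phi(d) = n (each k in [1, n] has a unique gcd with n, and among the k's with gcd(k, n) = n/d there are phi(d) of them). So the sum equals 4. We also verify directly:
Divisors of 4: 1, 2, 4.
phi values: 1, 1, 2.
Sum = 4.

4


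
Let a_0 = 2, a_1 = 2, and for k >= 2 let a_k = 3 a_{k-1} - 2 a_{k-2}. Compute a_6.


Iterating the recurrence forward:
a_0 = 2
a_1 = 2
a_2 = 3*2 - 2*2 = 2
a_3 = 3*2 - 2*2 = 2
a_4 = 3*2 - 2*2 = 2
a_5 = 3*2 - 2*2 = 2
a_6 = 3*2 - 2*2 = 2
So a_6 = 2.

2


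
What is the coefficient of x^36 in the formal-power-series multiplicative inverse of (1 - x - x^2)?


Let the inverse be f(x) = sum_{k>=0} a_k x^k. From f(x) * (1 - x - x^2) = 1 and matching coefficients:
 x^0: a_0 = 1.
 x^1: a_1 - a_0 = 0, so a_1 = 1.
 x^k (k >= 2): a_k - a_{k-1} - a_{k-2} = 0, i.e. a_k = a_{k-1} + a_{k-2}.
This is the Fibonacci-type recurrence shifted so that a_0 = a_1 = 1.
Iterating: a_0=1, a_1=1, a_2=2, a_3=3, a_4=5, a_5=8, a_6=13, a_7=21, a_8=34, a_9=55, ...
a_36 = 24157817.

24157817


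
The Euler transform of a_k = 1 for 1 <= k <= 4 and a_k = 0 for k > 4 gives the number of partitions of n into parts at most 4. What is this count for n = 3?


Partitions of 3 into parts at most 4:
Using generating function (1-x)^(-1)(1-x^2)^(-1)...(1-x^4)^(-1),
the coefficient of x^3 = 3

3


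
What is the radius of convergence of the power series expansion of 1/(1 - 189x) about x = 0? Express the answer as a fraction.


Expanding 1/(1 - 189x) = sum_{k>=0} 189^k x^k, the series converges when |189x| < 1, i.e., |x| < 1/189.
So the radius of convergence is 1/189 = 1/189.

1/189


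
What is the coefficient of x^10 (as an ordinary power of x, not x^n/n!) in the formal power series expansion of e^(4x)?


The exponential series is e^y = sum_{k>=0} y^k / k!. Substituting y = 4x gives
e^(4x) = sum_{k>=0} 4^k x^k / k!.
So the coefficient of x^n is a^n/n! with a = 4, n = 10:
4^10 / 10! = 1048576/3628800 = 4096/14175

4096/14175


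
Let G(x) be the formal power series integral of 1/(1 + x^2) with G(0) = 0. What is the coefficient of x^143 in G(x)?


1/(1 + x^2) = sum_{j>=0} (-1)^j x^(2j). Integrating termwise with G(0) = 0:
G(x) = sum_{j>=0} (-1)^j x^(2j+1) / (2j+1) = arctan(x).
Only odd powers are nonzero. For x^143 write 143 = 2*71 + 1, giving
(-1)^71 / 143 = -1/143 = -1/143.

-1/143


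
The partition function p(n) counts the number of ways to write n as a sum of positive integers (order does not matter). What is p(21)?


Using the generating function prod_{k>=1} 1/(1-x^k), we compute p(21).
By dynamic programming over parts 1 through 21:
p(21) = 792

792


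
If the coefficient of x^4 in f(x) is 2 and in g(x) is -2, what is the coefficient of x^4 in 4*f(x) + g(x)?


Scalar multiplication scales coefficients: 4 * 2 = 8.
Then add the g coefficient: 8 + -2
= 6

6


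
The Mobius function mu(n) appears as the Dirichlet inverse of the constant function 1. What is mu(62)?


62 = 2 * 31 (all distinct primes).
mu(62) = (-1)^2 = 1

1


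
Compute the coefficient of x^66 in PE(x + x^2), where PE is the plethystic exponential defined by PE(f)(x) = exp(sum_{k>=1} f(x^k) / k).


With f(x) = x + x^2, the exponent is sum_{k>=1} (x^k + x^(2k)) / k = -ln(1 - x) - ln(1 - x^2). Exponentiating:
PE(x + x^2) = 1 / ((1 - x)(1 - x^2)).
This is the generating function for partitions of n into parts of size 1 or 2. The number of 2's can be any j in 0..33, and the rest are 1's, so
[x^66] = floor(66/2) + 1 = 34.

34


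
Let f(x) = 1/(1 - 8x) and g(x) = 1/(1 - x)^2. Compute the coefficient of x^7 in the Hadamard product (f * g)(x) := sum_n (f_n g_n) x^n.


f has coefficients f_k = 8^k. For g = 1/(1 - x)^2 the coefficient is g_k = C(k + 1, 1) = k + 1. The Hadamard coefficient is (f * g)_k = 8^k * (k + 1).
For k = 7: 8^7 * 8 = 2097152 * 8 = 16777216.

16777216


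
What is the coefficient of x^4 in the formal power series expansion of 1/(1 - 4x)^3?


The general identity 1/(1 - c x)^r = sum_{k>=0} c^k C(k + r - 1, r - 1) x^k follows by substituting y = c x into 1/(1 - y)^r = sum_{k>=0} C(k + r - 1, r - 1) y^k.
For c = 4, r = 3, k = 4:
4^4 * C(6, 2) = 256 * 15 = 3840.

3840


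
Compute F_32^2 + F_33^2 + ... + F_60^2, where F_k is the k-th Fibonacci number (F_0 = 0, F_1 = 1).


There is a standard identity sum_{k=0}^{N} F_k^2 = F_N * F_{N+1} (proved inductively from the telescoping relation F_k^2 = F_k F_{k+1} - F_{k-1} F_k). Then
sum_{k=32}^{60} F_k^2 = F_60 F_61 - F_31 F_32.
Computing: F_60 = 1548008755920, F_61 = 2504730781961, F_31 = 1346269, F_32 = 2178309.
Sum = 1548008755920 * 2504730781961 - 1346269 * 2178309 = 3877345181695043798079999.

3877345181695043798079999


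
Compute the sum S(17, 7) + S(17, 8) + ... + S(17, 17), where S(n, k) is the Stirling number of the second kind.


By definition, S(n, k) counts partitions of an n-set into exactly k nonempty blocks.
Computing row n = 17 for k = 7..17:
S(17, k): 25708104786, 20415995028, 9528822303, 2758334150, 512060978, 62022324, 4910178, 249900, 7820, 136, 1
Sum = 58990507604.

58990507604


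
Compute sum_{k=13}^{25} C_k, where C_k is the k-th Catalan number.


C_13 through C_25: 742900, 2674440, 9694845, 35357670, 129644790, 477638700, 1767263190, 6564120420, 24466267020, 91482563640, 343059613650, 1289904147324, 4861946401452
Sum = 742900 + 2674440 + 9694845 + 35357670 + 129644790 + 477638700 + 1767263190 + 6564120420 + 24466267020 + 91482563640 + 343059613650 + 1289904147324 + 4861946401452
= 6619846130041

6619846130041


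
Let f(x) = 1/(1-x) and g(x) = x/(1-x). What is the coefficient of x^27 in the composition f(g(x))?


First simplify the composition: f(g(x)) = 1/(1 - x/(1-x)) = (1-x)/((1-x) - x) = (1-x)/(1-2x).
Now extract the coefficient. Write (1-x)/(1-2x) = 1/(1-2x) - x/(1-2x).
The coefficient of x^n in 1/(1-2x) is 2^n, and in x/(1-2x) is 2^(n-1) (for n >= 1).
So the coefficient of x^27 is 2^27 - 2^26 = 134217728 - 67108864 = 67108864.

67108864


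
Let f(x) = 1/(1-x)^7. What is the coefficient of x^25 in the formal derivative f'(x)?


Differentiate: d/dx [ 1/(1-x)^r ] = r / (1-x)^(r+1).
Here r = 7, so f'(x) = 7 / (1-x)^8.
The expansion of 1/(1-x)^(r+1) has coefficient of x^n equal to C(n+r, r).
So the coefficient of x^25 in f'(x) is
7 * C(32, 7) = 7 * 3365856 = 23560992

23560992


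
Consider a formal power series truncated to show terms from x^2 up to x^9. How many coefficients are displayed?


From x^2 to x^9 inclusive, the count is 9 - 2 + 1 = 8.

8


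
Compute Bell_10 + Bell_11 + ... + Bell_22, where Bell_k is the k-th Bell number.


Recall Bell_k counts set partitions of a k-set (with Bell_0 = 1 by convention).
Bell_10 through Bell_22: 115975, 678570, 4213597, 27644437, 190899322, 1382958545, 10480142147, 82864869804, 682076806159, 5832742205057, 51724158235372, 474869816156751, 4506715738447323
Sum = 115975 + 678570 + 4213597 + 27644437 + 190899322 + 1382958545 + 10480142147 + 82864869804 + 682076806159 + 5832742205057 + 51724158235372 + 474869816156751 + 4506715738447323 = 5039919483373059.

5039919483373059


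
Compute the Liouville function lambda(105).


The Liouville function is lambda(k) = (-1)^Omega(k), where Omega(k) counts the prime factors of k with multiplicity.
Factoring: 105 = 3 * 5 * 7, so Omega(105) = 3.
lambda(105) = (-1)^3 = -1.

-1


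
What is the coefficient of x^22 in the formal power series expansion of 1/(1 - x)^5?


The negative binomial / multiset identity is
1/(1 - x)^r = sum_{k>=0} C(k + r - 1, r - 1) x^k.
Here r = 5 and k = 22, so the coefficient is
C(22 + 4, 4) = C(26, 4)
= 14950

14950


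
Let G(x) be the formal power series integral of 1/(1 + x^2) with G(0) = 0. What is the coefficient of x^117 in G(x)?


1/(1 + x^2) = sum_{j>=0} (-1)^j x^(2j). Integrating termwise with G(0) = 0:
G(x) = sum_{j>=0} (-1)^j x^(2j+1) / (2j+1) = arctan(x).
Only odd powers are nonzero. For x^117 write 117 = 2*58 + 1, giving
(-1)^58 / 117 = 1/117 = 1/117.

1/117


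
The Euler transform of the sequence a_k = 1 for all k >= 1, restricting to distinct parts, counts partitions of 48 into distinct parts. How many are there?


Partitions of 48 into distinct parts can be computed via generating function.
Product (1+x)(1+x^2)(1+x^3)...
The coefficient of x^48 = 2910

2910


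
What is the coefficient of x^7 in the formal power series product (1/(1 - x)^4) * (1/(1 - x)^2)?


Combine the factors: (1/(1 - x)^4) * (1/(1 - x)^2) = 1/(1 - x)^6.
Then use 1/(1 - x)^r = sum_{k>=0} C(k + r - 1, r - 1) x^k with r = 6 and k = 7:
C(12, 5) = 792.

792


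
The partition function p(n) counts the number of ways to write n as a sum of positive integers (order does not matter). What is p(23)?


Using the generating function prod_{k>=1} 1/(1-x^k), we compute p(23).
By dynamic programming over parts 1 through 23:
p(23) = 1255

1255


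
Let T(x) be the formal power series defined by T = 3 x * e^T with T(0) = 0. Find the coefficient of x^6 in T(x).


Apply the Lagrange inversion formula: if T = 3 x * phi(T) with phi(t) = e^t, then
[x^n] T = 3^n * (1/n) [t^(n-1)] phi(t)^n = 3^n * (1/n) [t^(n-1)] e^(n t) = 3^n * (1/n) * n^(n-1) / (n-1)! = 3^n * n^(n-1) / n!.
When c = 1 this is the Cayley count of rooted labeled trees on n vertices, divided by n!.
For n = 6: 3^6 * 6^5 / 6! = 729 * 7776/720 = 39366/5.

39366/5


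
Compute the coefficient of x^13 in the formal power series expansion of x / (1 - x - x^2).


Let f(x) = sum_{k>=0} a_k x^k. Multiplying f(x) * (1 - x - x^2) = x and matching coefficients gives a_0 = 0, a_1 = 1, and a_k = a_{k-1} + a_{k-2} for k >= 2. These are the Fibonacci numbers F_k.
Iterating from F_0 = 0, F_1 = 1:
F_0=0, F_1=1, F_2=1, F_3=2, F_4=3, F_5=5, F_6=8, F_7=13, F_8=21, F_9=34, ...
F_13 = 233.

233


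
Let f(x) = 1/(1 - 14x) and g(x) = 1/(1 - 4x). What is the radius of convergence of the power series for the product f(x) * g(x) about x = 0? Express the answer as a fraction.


The radius of 1/(1 - 14x) is 1/14 (nearest singularity at x = 1/14), and the radius of 1/(1 - 4x) is 1/4.
The product f(x)*g(x) = 1/((1 - 14x)(1 - 4x)) has singularities at both 1/14 and 1/4, so its radius of convergence is the distance to the nearest one:
min(1/14, 1/4) = 1/14.

1/14


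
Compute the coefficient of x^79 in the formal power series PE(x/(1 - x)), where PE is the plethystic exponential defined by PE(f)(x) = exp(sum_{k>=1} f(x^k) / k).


For f(x) = x/(1 - x) we have
sum_{k>=1} f(x^k) / k = sum_{k>=1} (1/k) * x^k / (1 - x^k) = sum_{k, m >= 1} x^(k m) / k,
which after exponentiating simplifies to
PE(x/(1 - x)) = prod_{k>=1} 1 / (1 - x^k).
This is the generating function for the partition function p(n), so the coefficient of x^79 is p(79).
Computing p(79) by dynamic programming over parts 1, 2, ..., 79: p(79) = 13848650.

13848650


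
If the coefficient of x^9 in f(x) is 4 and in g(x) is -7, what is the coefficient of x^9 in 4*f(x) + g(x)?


Scalar multiplication scales coefficients: 4 * 4 = 16.
Then add the g coefficient: 16 + -7
= 9

9


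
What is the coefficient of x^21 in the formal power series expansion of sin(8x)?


The Maclaurin series is sin(t) = sum_{k>=0} (-1)^k t^(2k+1) / (2k+1)!, so substituting t = 8x, only odd powers of x are nonzero, with coefficient of x^(2k+1) equal to (-1)^k 8^(2k+1) / (2k+1)!.
Write 21 = 2*10 + 1, giving the coefficient (-1)^10 * 8^21 / 21! = 9223372036854775808/51090942171709440000 = 35184372088832/194896477400625.

35184372088832/194896477400625


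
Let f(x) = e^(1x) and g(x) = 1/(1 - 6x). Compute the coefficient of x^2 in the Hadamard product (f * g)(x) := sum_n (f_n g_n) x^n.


Expanding: f_k = 1^k/k! (from e^(1x)) and g_k = 6^k (from 1/(1 - 6x)). So the Hadamard coefficient (f * g)_k = 1^k 6^k / k! = (6)^k / k!.
For k = 2: 6^2/2! = 36/2 = 18.

18


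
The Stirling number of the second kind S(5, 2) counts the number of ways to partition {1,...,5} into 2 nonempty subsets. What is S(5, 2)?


Using the explicit formula S(n,k) = (1/k!) sum_{j=0}^{k} (-1)^(k-j) C(k,j) j^n:
S(5, 2) = 15
Equivalently, S(n,k) is n! times the coefficient of x^n in the EGF (e^x - 1)^k / k!.

15


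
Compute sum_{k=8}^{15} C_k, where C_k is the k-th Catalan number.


C_8 through C_15: 1430, 4862, 16796, 58786, 208012, 742900, 2674440, 9694845
Sum = 1430 + 4862 + 16796 + 58786 + 208012 + 742900 + 2674440 + 9694845
= 13402071

13402071


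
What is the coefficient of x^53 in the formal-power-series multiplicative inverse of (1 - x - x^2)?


Let the inverse be f(x) = sum_{k>=0} a_k x^k. From f(x) * (1 - x - x^2) = 1 and matching coefficients:
 x^0: a_0 = 1.
 x^1: a_1 - a_0 = 0, so a_1 = 1.
 x^k (k >= 2): a_k - a_{k-1} - a_{k-2} = 0, i.e. a_k = a_{k-1} + a_{k-2}.
This is the Fibonacci-type recurrence shifted so that a_0 = a_1 = 1.
Iterating: a_0=1, a_1=1, a_2=2, a_3=3, a_4=5, a_5=8, a_6=13, a_7=21, a_8=34, a_9=55, ...
a_53 = 86267571272.

86267571272


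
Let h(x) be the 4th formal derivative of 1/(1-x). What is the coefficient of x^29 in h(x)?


Differentiating 4 times: d^4/dx^4 [1/(1-x)] = 4!/(1-x)^5.
The expansion 1/(1-x)^5 = sum_{k>=0} C(k+4, 4) x^k, so the coefficient of x^n in 4!/(1-x)^5 is 4! * C(n+4, 4).
For n = 29: 24 * C(33, 4) = 24 * 40920 = 982080

982080


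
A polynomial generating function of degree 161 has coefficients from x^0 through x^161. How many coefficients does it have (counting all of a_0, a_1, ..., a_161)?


A polynomial of degree 161 takes the form a_0 + a_1 x + ... + a_161 x^161.
The number of coefficients is 161 + 1 = 162.

162


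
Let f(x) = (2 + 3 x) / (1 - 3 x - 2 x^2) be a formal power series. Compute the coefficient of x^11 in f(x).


Write f(x) = sum_{k>=0} a_k x^k. Multiplying both sides by 1 - 3 x - 2 x^2 gives
(1 - 3 x - 2 x^2) sum_{k>=0} a_k x^k = 2 + 3 x.
Matching coefficients:
 x^0: a_0 = 2
 x^1: a_1 - 3 a_0 = 3  =>  a_1 = 3*2 + 3 = 9
 x^k (k >= 2): a_k = 3 a_{k-1} + 2 a_{k-2}.
Iterating: a_2 = 31, a_3 = 111, a_4 = 395, a_5 = 1407, a_6 = 5011, a_7 = 17847, a_8 = 63563, a_9 = 226383, a_10 = 806275, a_11 = 2871591.
So the coefficient of x^11 is 2871591.

2871591


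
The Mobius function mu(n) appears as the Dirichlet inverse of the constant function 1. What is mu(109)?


109 = 109 (all distinct primes).
mu(109) = (-1)^1 = -1

-1


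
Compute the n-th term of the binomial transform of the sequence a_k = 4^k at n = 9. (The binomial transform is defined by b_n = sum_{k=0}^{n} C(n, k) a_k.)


With a_k = 4^k, b_n = sum_{k=0}^{n} C(n, k) 4^k = (1 + 4)^n by the binomial theorem.
For n = 9: (1 + 4)^9 = 5^9 = 1953125.

1953125


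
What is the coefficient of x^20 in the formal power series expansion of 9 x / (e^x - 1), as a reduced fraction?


The exponential generating function for Bernoulli numbers is
x / (e^x - 1) = sum_{k>=0} B_k x^k / k!.
So the coefficient of x^20 in 9 x / (e^x - 1) is 9 B_20 / 20!.
Computing: B_20 = -174611/330, 20! = 2432902008176640000, giving
9 * -174611/330 / 2432902008176640000 = -174611/89206406966476800000.

-174611/89206406966476800000


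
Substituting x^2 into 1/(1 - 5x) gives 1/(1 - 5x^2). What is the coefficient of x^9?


Since 1/(1 - 5x^2) only has even powers of x,
the coefficient of x^9 (odd) is 0.

0


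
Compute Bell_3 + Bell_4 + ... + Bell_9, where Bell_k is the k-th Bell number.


Recall Bell_k counts set partitions of a k-set (with Bell_0 = 1 by convention).
Bell_3 through Bell_9: 5, 15, 52, 203, 877, 4140, 21147
Sum = 5 + 15 + 52 + 203 + 877 + 4140 + 21147 = 26439.

26439


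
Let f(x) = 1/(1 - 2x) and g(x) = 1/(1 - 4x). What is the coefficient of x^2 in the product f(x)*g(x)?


The coefficient of x^n in f*g is the Cauchy product: sum_{k=0}^{n} a^k * b^(n-k).
With a=2, b=4, n=2:
sum_{k=0}^{2} 2^k * 4^(2-k)
= 28

28


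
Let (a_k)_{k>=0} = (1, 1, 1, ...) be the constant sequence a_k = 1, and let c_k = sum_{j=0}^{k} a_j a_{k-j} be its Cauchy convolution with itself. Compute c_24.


Since a_j = 1 for all j >= 0, the convolution sum becomes
c_k = sum_{j=0}^{k} 1 * 1 = 1 * (k + 1).
Equivalently, the generating function of (a_k) is 1/(1 - x) and its square is 1/(1 - x)^2 = sum_{k>=0} 1(k + 1) x^k.
For k = 24: 1 * 25 = 25.

25


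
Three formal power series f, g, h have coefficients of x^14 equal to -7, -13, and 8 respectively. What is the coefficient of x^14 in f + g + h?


Series addition is componentwise:
-7 + -13 + 8
= -12

-12


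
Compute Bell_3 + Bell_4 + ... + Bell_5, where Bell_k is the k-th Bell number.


Recall Bell_k counts set partitions of a k-set (with Bell_0 = 1 by convention).
Bell_3 through Bell_5: 5, 15, 52
Sum = 5 + 15 + 52 = 72.

72


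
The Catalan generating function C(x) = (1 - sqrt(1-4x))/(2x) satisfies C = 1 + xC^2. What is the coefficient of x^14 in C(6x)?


Substituting x -> 6x scales the n-th coefficient by 6^n, so [x^14] C(6x) = 6^14 * C_14.
C_14 = C(2*14, 14)/(15) = 40116600/15 = 2674440.
So 6^14 * 2674440 = 78364164096 * 2674440 = 209580255024906240.

209580255024906240


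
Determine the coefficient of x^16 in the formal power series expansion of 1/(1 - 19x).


The geometric series identity gives 1/(1 - c x) = sum_{k>=0} c^k x^k, so the coefficient of x^k is c^k.
Here c = 19 and k = 16.
Computing: 19^16 = 288441413567621167681

288441413567621167681


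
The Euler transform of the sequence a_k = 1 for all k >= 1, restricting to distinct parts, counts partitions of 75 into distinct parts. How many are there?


Partitions of 75 into distinct parts can be computed via generating function.
Product (1+x)(1+x^2)(1+x^3)...
The coefficient of x^75 = 48446

48446


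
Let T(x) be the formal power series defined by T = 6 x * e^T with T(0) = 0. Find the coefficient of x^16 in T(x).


Apply the Lagrange inversion formula: if T = 6 x * phi(T) with phi(t) = e^t, then
[x^n] T = 6^n * (1/n) [t^(n-1)] phi(t)^n = 6^n * (1/n) [t^(n-1)] e^(n t) = 6^n * (1/n) * n^(n-1) / (n-1)! = 6^n * n^(n-1) / n!.
When c = 1 this is the Cayley count of rooted labeled trees on n vertices, divided by n!.
For n = 16: 6^16 * 16^15 / 16! = 2821109907456 * 1152921504606846976/20922789888000 = 136157723851059414171648/875875.

136157723851059414171648/875875


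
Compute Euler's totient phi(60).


phi(n) counts integers in [1, n] coprime to n. Using the multiplicative formula phi(n) = n * prod_{p | n} (1 - 1/p):
60 = 2^2 * 3 * 5, so
phi(60) = 60 * (1 - 1/2) * (1 - 1/3) * (1 - 1/5) = 16.

16


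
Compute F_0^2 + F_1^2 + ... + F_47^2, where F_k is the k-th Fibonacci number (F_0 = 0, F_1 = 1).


There is a standard identity sum_{k=0}^{N} F_k^2 = F_N * F_{N+1} (proved inductively from the telescoping relation F_k^2 = F_k F_{k+1} - F_{k-1} F_k). Then
sum_{k=0}^{47} F_k^2 = F_47 F_48 - F_0 F_0.
Computing: F_47 = 2971215073, F_48 = 4807526976.
Sum = 2971215073 * 4807526976 = 14284196614945309248.

14284196614945309248


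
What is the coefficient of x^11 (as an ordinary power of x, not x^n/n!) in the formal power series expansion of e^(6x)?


The exponential series is e^y = sum_{k>=0} y^k / k!. Substituting y = 6x gives
e^(6x) = sum_{k>=0} 6^k x^k / k!.
So the coefficient of x^n is a^n/n! with a = 6, n = 11:
6^11 / 11! = 362797056/39916800 = 17496/1925

17496/1925


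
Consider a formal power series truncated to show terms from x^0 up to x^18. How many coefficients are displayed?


From x^0 to x^18 inclusive, the count is 18 - 0 + 1 = 19.

19


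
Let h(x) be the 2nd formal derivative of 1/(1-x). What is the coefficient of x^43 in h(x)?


Differentiating 2 times: d^2/dx^2 [1/(1-x)] = 2!/(1-x)^3.
The expansion 1/(1-x)^3 = sum_{k>=0} C(k+2, 2) x^k, so the coefficient of x^n in 2!/(1-x)^3 is 2! * C(n+2, 2).
For n = 43: 2 * C(45, 2) = 2 * 990 = 1980

1980


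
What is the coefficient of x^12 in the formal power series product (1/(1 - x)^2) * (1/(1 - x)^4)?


Combine the factors: (1/(1 - x)^2) * (1/(1 - x)^4) = 1/(1 - x)^6.
Then use 1/(1 - x)^r = sum_{k>=0} C(k + r - 1, r - 1) x^k with r = 6 and k = 12:
C(17, 5) = 6188.

6188


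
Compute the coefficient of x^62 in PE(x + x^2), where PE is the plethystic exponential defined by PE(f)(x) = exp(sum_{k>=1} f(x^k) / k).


With f(x) = x + x^2, the exponent is sum_{k>=1} (x^k + x^(2k)) / k = -ln(1 - x) - ln(1 - x^2). Exponentiating:
PE(x + x^2) = 1 / ((1 - x)(1 - x^2)).
This is the generating function for partitions of n into parts of size 1 or 2. The number of 2's can be any j in 0..31, and the rest are 1's, so
[x^62] = floor(62/2) + 1 = 32.

32


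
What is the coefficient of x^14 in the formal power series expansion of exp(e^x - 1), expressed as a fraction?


exp(e^x - 1) is the exponential generating function for the Bell numbers Bell_k: exp(e^x - 1) = sum_{k>=0} Bell_k x^k / k!.
So the coefficient of x^14 in exp(e^x - 1) is Bell_14 / 14!.
Computing: Bell_14 = 190899322 and 14! = 87178291200, giving
190899322/87178291200 = 95449661/43589145600.

95449661/43589145600


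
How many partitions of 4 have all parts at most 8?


Using the generating function (1-x)^(-1)(1-x^2)^(-1)...(1-x^8)^(-1),
the coefficient of x^4 counts these restricted partitions.
Result = 5

5


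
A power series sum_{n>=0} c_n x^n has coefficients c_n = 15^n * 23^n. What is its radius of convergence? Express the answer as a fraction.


By the root test (Cauchy-Hadamard), the radius is R = 1 / limsup_n |c_n|^(1/n).
Here |c_n|^(1/n) = (15^n * 23^n)^(1/n) = 15 * 23 = 345 for all n.
So R = 1/345 = 1/345.

1/345


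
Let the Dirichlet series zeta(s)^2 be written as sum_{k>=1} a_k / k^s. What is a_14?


The Dirichlet convolution of the constant function 1 with itself gives (1 * 1)(k) = sum_{d | k} 1 = d(k), the number of positive divisors of k.
Since zeta(s) = sum_{k>=1} 1/k^s, we have zeta(s)^2 = sum_{k>=1} d(k)/k^s, so a_k = d(k).
For k = 14: the divisors are 1, 2, 7, 14.
Count = 4.

4


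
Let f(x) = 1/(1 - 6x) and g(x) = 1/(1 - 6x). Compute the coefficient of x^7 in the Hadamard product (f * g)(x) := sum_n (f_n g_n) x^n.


f has coefficients f_k = 6^k and g has coefficients g_k = 6^k, so the Hadamard product has coefficient (f*g)_k = 6^k * 6^k = 36^k.
For k = 7: 36^7 = 78364164096.

78364164096


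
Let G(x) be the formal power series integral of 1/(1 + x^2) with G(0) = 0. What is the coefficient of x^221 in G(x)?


1/(1 + x^2) = sum_{j>=0} (-1)^j x^(2j). Integrating termwise with G(0) = 0:
G(x) = sum_{j>=0} (-1)^j x^(2j+1) / (2j+1) = arctan(x).
Only odd powers are nonzero. For x^221 write 221 = 2*110 + 1, giving
(-1)^110 / 221 = 1/221 = 1/221.

1/221


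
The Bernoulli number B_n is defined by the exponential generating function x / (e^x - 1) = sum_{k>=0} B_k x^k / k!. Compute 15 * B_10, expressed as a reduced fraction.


Bernoulli numbers can also be computed recursively via B_0 = 1 and sum_{j=0}^{m} C(m+1, j) B_j = 0 for m >= 1. Odd-index Bernoulli numbers vanish for k >= 3.
Computing B_10 = 5/66, so 15 * B_10 = 15 * 5/66 = 25/22.

25/22


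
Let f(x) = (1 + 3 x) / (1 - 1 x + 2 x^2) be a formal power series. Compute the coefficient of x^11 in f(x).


Write f(x) = sum_{k>=0} a_k x^k. Multiplying both sides by 1 - 1 x + 2 x^2 gives
(1 - 1 x + 2 x^2) sum_{k>=0} a_k x^k = 1 + 3 x.
Matching coefficients:
 x^0: a_0 = 1
 x^1: a_1 - 1 a_0 = 3  =>  a_1 = 1*1 + 3 = 4
 x^k (k >= 2): a_k = 1 a_{k-1} - 2 a_{k-2}.
Iterating: a_2 = 2, a_3 = -6, a_4 = -10, a_5 = 2, a_6 = 22, a_7 = 18, a_8 = -26, a_9 = -62, a_10 = -10, a_11 = 114.
So the coefficient of x^11 is 114.

114


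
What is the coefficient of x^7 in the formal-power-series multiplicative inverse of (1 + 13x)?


The inverse is 1/(1 + 13x). Apply the geometric identity 1/(1 - y) = sum_{k>=0} y^k with y = -13x:
1/(1 + 13x) = sum_{k>=0} (-13)^k x^k.
So the coefficient of x^7 is (-13)^7 = -62748517.

-62748517


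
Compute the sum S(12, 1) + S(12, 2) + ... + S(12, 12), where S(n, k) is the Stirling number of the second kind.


By definition, S(n, k) counts partitions of an n-set into exactly k nonempty blocks.
Computing row n = 12 for k = 1..12:
S(12, k): 1, 2047, 86526, 611501, 1379400, 1323652, 627396, 159027, 22275, 1705, 66, 1
Sum = 4213597. (This equals Bell_12 since the sum runs over all k.)

4213597


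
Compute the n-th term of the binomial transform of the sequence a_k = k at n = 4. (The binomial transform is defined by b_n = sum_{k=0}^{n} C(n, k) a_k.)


With a_k = k, b_n = sum_{k=0}^{n} C(n, k) k. Using k * C(n, k) = n * C(n-1, k-1) gives b_n = n * sum_{k>=1} C(n-1, k-1) = n * 2^(n-1).
For n = 4: 4 * 2^3 = 4 * 8 = 32.

32


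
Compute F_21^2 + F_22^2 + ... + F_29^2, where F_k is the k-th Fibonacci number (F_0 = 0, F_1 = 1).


There is a standard identity sum_{k=0}^{N} F_k^2 = F_N * F_{N+1} (proved inductively from the telescoping relation F_k^2 = F_k F_{k+1} - F_{k-1} F_k). Then
sum_{k=21}^{29} F_k^2 = F_29 F_30 - F_20 F_21.
Computing: F_29 = 514229, F_30 = 832040, F_20 = 6765, F_21 = 10946.
Sum = 514229 * 832040 - 6765 * 10946 = 427785047470.

427785047470


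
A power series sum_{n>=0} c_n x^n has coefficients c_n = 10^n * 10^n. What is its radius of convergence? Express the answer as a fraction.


By the root test (Cauchy-Hadamard), the radius is R = 1 / limsup_n |c_n|^(1/n).
Here |c_n|^(1/n) = (10^n * 10^n)^(1/n) = 10 * 10 = 100 for all n.
So R = 1/100 = 1/100.

1/100


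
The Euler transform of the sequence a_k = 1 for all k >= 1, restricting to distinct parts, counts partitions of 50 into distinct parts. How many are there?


Partitions of 50 into distinct parts can be computed via generating function.
Product (1+x)(1+x^2)(1+x^3)...
The coefficient of x^50 = 3658

3658


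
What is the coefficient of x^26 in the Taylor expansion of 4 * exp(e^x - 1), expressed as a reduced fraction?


exp(e^x - 1) = sum_{k>=0} Bell_k x^k / k!, where Bell_k is the k-th Bell number.
So the coefficient of x^26 is 4 * Bell_26 / 26!.
Computing: Bell_26 = 49631246523618756274 and 26! = 403291461126605635584000000, giving
4 * 49631246523618756274/403291461126605635584000000 = 1459742544812316361/2965378390636806144000000.

1459742544812316361/2965378390636806144000000


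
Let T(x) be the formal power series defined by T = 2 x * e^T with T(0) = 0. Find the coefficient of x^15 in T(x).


Apply the Lagrange inversion formula: if T = 2 x * phi(T) with phi(t) = e^t, then
[x^n] T = 2^n * (1/n) [t^(n-1)] phi(t)^n = 2^n * (1/n) [t^(n-1)] e^(n t) = 2^n * (1/n) * n^(n-1) / (n-1)! = 2^n * n^(n-1) / n!.
When c = 1 this is the Cayley count of rooted labeled trees on n vertices, divided by n!.
For n = 15: 2^15 * 15^14 / 15! = 32768 * 29192926025390625/1307674368000 = 5125781250000/7007.

5125781250000/7007


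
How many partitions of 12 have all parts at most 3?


Using the generating function (1-x)^(-1)(1-x^2)^(-1)(1-x^3)^(-1),
the coefficient of x^12 counts these restricted partitions.
Result = 19

19


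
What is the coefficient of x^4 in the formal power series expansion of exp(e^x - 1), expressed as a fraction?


exp(e^x - 1) is the exponential generating function for the Bell numbers Bell_k: exp(e^x - 1) = sum_{k>=0} Bell_k x^k / k!.
So the coefficient of x^4 in exp(e^x - 1) is Bell_4 / 4!.
Computing: Bell_4 = 15 and 4! = 24, giving
15/24 = 5/8.

5/8
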